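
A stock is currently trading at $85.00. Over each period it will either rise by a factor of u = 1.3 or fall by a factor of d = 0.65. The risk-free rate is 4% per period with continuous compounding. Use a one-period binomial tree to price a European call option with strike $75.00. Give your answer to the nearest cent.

Risk-neutral probability p = (e^0.04 − 0.65)/(1.3 − 0.65) = 0.3908/0.6500 = 0.6012
Terminal stock prices: S_u = 110.5, S_d = 55.25
Terminal payoffs (S − K): max(35.5, 0) = 35.5, max(-19.75, 0) = 0
Node 0 (S = 85): V_0 = e^(−0.04)·[0.6012·35.5000 + 0.3988·0.0000] = 20.5074

$20.51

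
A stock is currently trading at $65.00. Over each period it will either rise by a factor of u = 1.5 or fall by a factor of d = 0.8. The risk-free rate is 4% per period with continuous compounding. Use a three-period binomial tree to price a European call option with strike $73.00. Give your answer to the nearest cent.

Risk-neutral probability p = (e^0.04 − 0.8)/(1.5 − 0.8) = 0.2408/0.7000 = 0.3440
Terminal stock prices: S_uuu = 219.4, S_uud = 117, S_udd = 62.4, S_ddd = 33.28
Terminal payoffs (S − K): max(146.4, 0) = 146.4, max(44, 0) = 44, max(-10.6, 0) = 0, max(-39.72, 0) = 0
Node uu (S = 146.2): V_uu = e^(−0.04)·[0.3440·146.3750 + 0.6560·44.0000] = 76.1124
Node ud (S = 78): V_ud = e^(−0.04)·[0.3440·44.0000 + 0.6560·0.0000] = 14.5432
Node dd (S = 41.6): V_dd = e^(−0.04)·[0.3440·0.0000 + 0.6560·0.0000] = 0.0000
Node u (S = 97.5): V_u = e^(−0.04)·[0.3440·76.1124 + 0.6560·14.5432] = 34.3232
Node d (S = 52): V_d = e^(−0.04)·[0.3440·14.5432 + 0.6560·0.0000] = 4.8069
Node 0 (S = 65): V_0 = e^(−0.04)·[0.3440·34.3232 + 0.6560·4.8069] = 14.3743

$14.37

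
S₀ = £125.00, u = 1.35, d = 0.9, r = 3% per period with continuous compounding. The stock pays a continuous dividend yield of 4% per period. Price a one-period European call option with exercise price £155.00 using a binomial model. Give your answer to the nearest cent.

Per-period risk-free factor R = e^0.03 = 1.0305; dividend-adjusted growth = e^(0.03−0.04) = 0.9900.
Risk-neutral probability p = (0.9900 − 0.9)/(1.35 − 0.9) = 0.0900/0.4500 = 0.2001
Terminal stock prices: S_u = 168.8, S_d = 112.5
Terminal payoffs (S − K): max(13.75, 0) = 13.75, max(-42.5, 0) = 0
Node 0 (S = 125): V_0 = e^(−0.03)·[0.2001·13.7500 + 0.7999·0.0000] = 2.6702

£2.67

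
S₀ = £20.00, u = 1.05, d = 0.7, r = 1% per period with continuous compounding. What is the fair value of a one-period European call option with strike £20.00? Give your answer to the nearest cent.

Risk-neutral probability p = (e^0.01 − 0.7)/(1.05 − 0.7) = 0.3101/0.3500 = 0.8859
Terminal stock prices: S_u = 21, S_d = 14
Terminal payoffs (S − K): max(1, 0) = 1, max(-6, 0) = 0
Node 0 (S = 20): V_0 = e^(−0.01)·[0.8859·1.0000 + 0.1141·0.0000] = 0.8770

£0.88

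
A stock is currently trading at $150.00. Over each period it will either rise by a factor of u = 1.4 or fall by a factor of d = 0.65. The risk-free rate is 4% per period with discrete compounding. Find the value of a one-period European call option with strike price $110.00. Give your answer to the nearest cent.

Risk-neutral probability p = (1 + 0.04 − 0.65)/(1.4 − 0.65) = 0.3900/0.7500 = 0.5200
Terminal stock prices: S_u = 210, S_d = 97.5
Terminal payoffs (S − K): max(100, 0) = 100, max(-12.5, 0) = 0
Node 0 (S = 150): V_0 = 1/1.04·[0.5200·100.0000 + 0.4800·0.0000] = 50.0000

$50.00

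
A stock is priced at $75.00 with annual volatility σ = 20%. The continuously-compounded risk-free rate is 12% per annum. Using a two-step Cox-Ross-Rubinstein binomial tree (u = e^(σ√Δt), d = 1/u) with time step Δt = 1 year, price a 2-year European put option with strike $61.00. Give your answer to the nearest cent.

CRR parameters: u = e^(σ√Δt) = e^(0.2·√1) = 1.2214, d = 1/u = 0.8187
Per-period rate: rΔt = 0.12·1 = 0.12, so R = e^0.12 = 1.1275
Risk-neutral probability p = (e^0.12 − 0.8187)/(1.2214 − 0.8187) = 0.3088/0.4027 = 0.7668
Terminal stock prices: S_uu = 111.9, S_ud = 75, S_dd = 50.27
Terminal payoffs (K − S): max(-50.89, 0) = 0, max(-14, 0) = 0, max(10.73, 0) = 10.73
Node u (S = 91.61): V_u = e^(−0.12)·[0.7668·0.0000 + 0.2332·0.0000] = 0.0000
Node d (S = 61.4): V_d = e^(−0.12)·[0.7668·0.0000 + 0.2332·10.7260] = 2.2185
Node 0 (S = 75): V_0 = e^(−0.12)·[0.7668·0.0000 + 0.2332·2.2185] = 0.4589

$0.46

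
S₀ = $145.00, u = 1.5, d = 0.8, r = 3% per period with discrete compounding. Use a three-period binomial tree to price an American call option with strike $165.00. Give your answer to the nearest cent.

$29.63

Risk-neutral probability p = (1 + 0.03 − 0.8)/(1.5 − 0.8) = 0.2300/0.7000 = 0.3286
Terminal stock prices: S_uuu = 489.4, S_uud = 261, S_udd = 139.2, S_ddd = 74.24
Terminal payoffs (S − K): max(324.4, 0) = 324.4, max(96, 0) = 96, max(-25.8, 0) = 0, max(-90.76, 0) = 0
Node uu (S = 326.2): continuation = 1/1.03·[0.3286·324.3750 + 0.6714·96.0000] = 166.0558; exercise value = 161.2500 ≤ continuation, so V_uu = 166.0558
Node ud (S = 174): continuation = 1/1.03·[0.3286·96.0000 + 0.6714·0.0000] = 30.6241; exercise value = 9.0000 ≤ continuation, so V_ud = 30.6241
Node dd (S = 92.8): continuation = 1/1.03·[0.3286·0.0000 + 0.6714·0.0000] = 0.0000; exercise value = 0.0000 ≤ continuation, so V_dd = 0.0000
Node u (S = 217.5): continuation = 1/1.03·[0.3286·166.0558 + 0.6714·30.6241] = 72.9351; exercise value = 52.5000 ≤ continuation, so V_u = 72.9351
Node d (S = 116): continuation = 1/1.03·[0.3286·30.6241 + 0.6714·0.0000] = 9.7691; exercise value = 0.0000 ≤ continuation, so V_d = 9.7691
Node 0 (S = 145): continuation = 1/1.03·[0.3286·72.9351 + 0.6714·9.7691] = 29.6346; exercise value = 0.0000 ≤ continuation, so V_0 = 29.6346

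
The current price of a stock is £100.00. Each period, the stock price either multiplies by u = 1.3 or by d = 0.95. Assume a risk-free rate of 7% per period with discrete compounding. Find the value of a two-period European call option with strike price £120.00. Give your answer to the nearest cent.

£6.41

Risk-neutral probability p = (1 + 0.07 − 0.95)/(1.3 − 0.95) = 0.1200/0.3500 = 0.3429
Terminal stock prices: S_uu = 169, S_ud = 123.5, S_dd = 90.25
Terminal payoffs (S − K): max(49, 0) = 49, max(3.5, 0) = 3.5, max(-29.75, 0) = 0
Node u (S = 130): V_u = 1/1.07·[0.3429·49.0000 + 0.6571·3.5000] = 17.8505
Node d (S = 95): V_d = 1/1.07·[0.3429·3.5000 + 0.6571·0.0000] = 1.1215
Node 0 (S = 100): V_0 = 1/1.07·[0.3429·17.8505 + 0.6571·1.1215] = 6.4085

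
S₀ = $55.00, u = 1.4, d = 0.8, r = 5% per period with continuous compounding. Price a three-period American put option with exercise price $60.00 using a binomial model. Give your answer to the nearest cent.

$10.19

Risk-neutral probability p = (e^0.05 − 0.8)/(1.4 − 0.8) = 0.2513/0.6000 = 0.4188
Terminal stock prices: S_uuu = 150.9, S_uud = 86.24, S_udd = 49.28, S_ddd = 28.16
Terminal payoffs (K − S): max(-90.92, 0) = 0, max(-26.24, 0) = 0, max(10.72, 0) = 10.72, max(31.84, 0) = 31.84
Node uu (S = 107.8): continuation = e^(−0.05)·[0.4188·0.0000 + 0.5812·0.0000] = 0.0000; exercise value = 0.0000 ≤ continuation, so V_uu = 0.0000
Node ud (S = 61.6): continuation = e^(−0.05)·[0.4188·0.0000 + 0.5812·10.7200] = 5.9268; exercise value = 0.0000 ≤ continuation, so V_ud = 5.9268
Node dd (S = 35.2): continuation = e^(−0.05)·[0.4188·10.7200 + 0.5812·31.8400] = 21.8738; exercise value = 24.8000 > continuation, so V_dd = 24.8000 (exercise)
Node u (S = 77): continuation = e^(−0.05)·[0.4188·0.0000 + 0.5812·5.9268] = 3.2767; exercise value = 0.0000 ≤ continuation, so V_u = 3.2767
Node d (S = 44): continuation = e^(−0.05)·[0.4188·5.9268 + 0.5812·24.8000] = 16.0721; exercise value = 16.0000 ≤ continuation, so V_d = 16.0721
Node 0 (S = 55): continuation = e^(−0.05)·[0.4188·3.2767 + 0.5812·16.0721] = 10.1911; exercise value = 5.0000 ≤ continuation, so V_0 = 10.1911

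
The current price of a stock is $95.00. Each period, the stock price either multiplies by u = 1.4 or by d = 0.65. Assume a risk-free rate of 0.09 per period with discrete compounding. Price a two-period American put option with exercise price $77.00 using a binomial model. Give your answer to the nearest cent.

$5.78

Risk-neutral probability p = (1 + 0.09 − 0.65)/(1.4 − 0.65) = 0.4400/0.7500 = 0.5867
Terminal stock prices: S_uu = 186.2, S_ud = 86.45, S_dd = 40.14
Terminal payoffs (K − S): max(-109.2, 0) = 0, max(-9.45, 0) = 0, max(36.86, 0) = 36.86
Node u (S = 133): continuation = 1/1.09·[0.5867·0.0000 + 0.4133·0.0000] = 0.0000; exercise value = 0.0000 ≤ continuation, so V_u = 0.0000
Node d (S = 61.75): continuation = 1/1.09·[0.5867·0.0000 + 0.4133·36.8625] = 13.9784; exercise value = 15.2500 > continuation, so V_d = 15.2500 (exercise)
Node 0 (S = 95): continuation = 1/1.09·[0.5867·0.0000 + 0.4133·15.2500] = 5.7829; exercise value = 0.0000 ≤ continuation, so V_0 = 5.7829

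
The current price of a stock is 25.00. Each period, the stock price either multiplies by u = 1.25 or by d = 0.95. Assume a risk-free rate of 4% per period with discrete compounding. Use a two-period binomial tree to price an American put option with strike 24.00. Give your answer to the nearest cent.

Risk-neutral probability p = (1 + 0.04 − 0.95)/(1.25 − 0.95) = 0.0900/0.3000 = 0.3000
Terminal stock prices: S_uu = 39.06, S_ud = 29.69, S_dd = 22.56
Terminal payoffs (K − S): max(-15.06, 0) = 0, max(-5.688, 0) = 0, max(1.438, 0) = 1.438
Node u (S = 31.25): continuation = 1/1.04·[0.3000·0.0000 + 0.7000·0.0000] = 0.0000; exercise value = 0.0000 ≤ continuation, so V_u = 0.0000
Node d (S = 23.75): continuation = 1/1.04·[0.3000·0.0000 + 0.7000·1.4375] = 0.9675; exercise value = 0.2500 ≤ continuation, so V_d = 0.9675
Node 0 (S = 25): continuation = 1/1.04·[0.3000·0.0000 + 0.7000·0.9675] = 0.6512; exercise value = 0.0000 ≤ continuation, so V_0 = 0.6512

0.65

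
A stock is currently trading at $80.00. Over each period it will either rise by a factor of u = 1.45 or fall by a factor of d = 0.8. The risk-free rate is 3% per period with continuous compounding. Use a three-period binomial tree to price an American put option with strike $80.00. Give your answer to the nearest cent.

$12.85

Risk-neutral probability p = (e^0.03 − 0.8)/(1.45 − 0.8) = 0.2305/0.6500 = 0.3545
Terminal stock prices: S_uuu = 243.9, S_uud = 134.6, S_udd = 74.24, S_ddd = 40.96
Terminal payoffs (K − S): max(-163.9, 0) = 0, max(-54.56, 0) = 0, max(5.76, 0) = 5.76, max(39.04, 0) = 39.04
Node uu (S = 168.2): continuation = e^(−0.03)·[0.3545·0.0000 + 0.6455·0.0000] = 0.0000; exercise value = 0.0000 ≤ continuation, so V_uu = 0.0000
Node ud (S = 92.8): continuation = e^(−0.03)·[0.3545·0.0000 + 0.6455·5.7600] = 3.6079; exercise value = 0.0000 ≤ continuation, so V_ud = 3.6079
Node dd (S = 51.2): continuation = e^(−0.03)·[0.3545·5.7600 + 0.6455·39.0400] = 26.4356; exercise value = 28.8000 > continuation, so V_dd = 28.8000 (exercise)
Node u (S = 116): continuation = e^(−0.03)·[0.3545·0.0000 + 0.6455·3.6079] = 2.2599; exercise value = 0.0000 ≤ continuation, so V_u = 2.2599
Node d (S = 64): continuation = e^(−0.03)·[0.3545·3.6079 + 0.6455·28.8000] = 19.2811; exercise value = 16.0000 ≤ continuation, so V_d = 19.2811
Node 0 (S = 80): continuation = e^(−0.03)·[0.3545·2.2599 + 0.6455·19.2811] = 12.8548; exercise value = 0.0000 ≤ continuation, so V_0 = 12.8548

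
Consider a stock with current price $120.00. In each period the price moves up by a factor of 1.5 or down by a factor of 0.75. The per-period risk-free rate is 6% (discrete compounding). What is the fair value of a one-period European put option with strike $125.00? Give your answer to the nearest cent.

Risk-neutral probability p = (1 + 0.06 − 0.75)/(1.5 − 0.75) = 0.3100/0.7500 = 0.4133
Terminal stock prices: S_u = 180, S_d = 90
Terminal payoffs (K − S): max(-55, 0) = 0, max(35, 0) = 35
Node 0 (S = 120): V_0 = 1/1.06·[0.4133·0.0000 + 0.5867·35.0000] = 19.3711

$19.37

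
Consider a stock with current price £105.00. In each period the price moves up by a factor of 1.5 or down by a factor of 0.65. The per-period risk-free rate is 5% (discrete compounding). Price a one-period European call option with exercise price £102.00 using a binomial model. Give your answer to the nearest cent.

Risk-neutral probability p = (1 + 0.05 − 0.65)/(1.5 − 0.65) = 0.4000/0.8500 = 0.4706
Terminal stock prices: S_u = 157.5, S_d = 68.25
Terminal payoffs (S − K): max(55.5, 0) = 55.5, max(-33.75, 0) = 0
Node 0 (S = 105): V_0 = 1/1.05·[0.4706·55.5000 + 0.5294·0.0000] = 24.8739

£24.87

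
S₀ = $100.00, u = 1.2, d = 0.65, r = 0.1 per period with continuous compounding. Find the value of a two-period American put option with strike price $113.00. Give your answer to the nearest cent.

Risk-neutral probability p = (e^0.1 − 0.65)/(1.2 − 0.65) = 0.4552/0.5500 = 0.8276
Terminal stock prices: S_uu = 144, S_ud = 78, S_dd = 42.25
Terminal payoffs (K − S): max(-31, 0) = 0, max(35, 0) = 35, max(70.75, 0) = 70.75
Node u (S = 120): continuation = e^(−0.1)·[0.8276·0.0000 + 0.1724·35.0000] = 5.4603; exercise value = 0.0000 ≤ continuation, so V_u = 5.4603
Node d (S = 65): continuation = e^(−0.1)·[0.8276·35.0000 + 0.1724·70.7500] = 37.2466; exercise value = 48.0000 > continuation, so V_d = 48.0000 (exercise)
Node 0 (S = 100): continuation = e^(−0.1)·[0.8276·5.4603 + 0.1724·48.0000] = 11.5773; exercise value = 13.0000 > continuation, so V_0 = 13.0000 (exercise)

$13.00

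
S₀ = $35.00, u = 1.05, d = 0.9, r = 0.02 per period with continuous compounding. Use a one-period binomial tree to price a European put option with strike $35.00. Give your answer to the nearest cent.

$0.68

Risk-neutral probability p = (e^0.02 − 0.9)/(1.05 − 0.9) = 0.1202/0.1500 = 0.8013
Terminal stock prices: S_u = 36.75, S_d = 31.5
Terminal payoffs (K − S): max(-1.75, 0) = 0, max(3.5, 0) = 3.5
Node 0 (S = 35): V_0 = e^(−0.02)·[0.8013·0.0000 + 0.1987·3.5000] = 0.6815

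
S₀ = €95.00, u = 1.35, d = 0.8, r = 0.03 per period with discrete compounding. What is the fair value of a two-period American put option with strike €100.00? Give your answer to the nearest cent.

Risk-neutral probability p = (1 + 0.03 − 0.8)/(1.35 − 0.8) = 0.2300/0.5500 = 0.4182
Terminal stock prices: S_uu = 173.1, S_ud = 102.6, S_dd = 60.8
Terminal payoffs (K − S): max(-73.14, 0) = 0, max(-2.6, 0) = 0, max(39.2, 0) = 39.2
Node u (S = 128.2): continuation = 1/1.03·[0.4182·0.0000 + 0.5818·0.0000] = 0.0000; exercise value = 0.0000 ≤ continuation, so V_u = 0.0000
Node d (S = 76): continuation = 1/1.03·[0.4182·0.0000 + 0.5818·39.2000] = 22.1430; exercise value = 24.0000 > continuation, so V_d = 24.0000 (exercise)
Node 0 (S = 95): continuation = 1/1.03·[0.4182·0.0000 + 0.5818·24.0000] = 13.5569; exercise value = 5.0000 ≤ continuation, so V_0 = 13.5569

€13.56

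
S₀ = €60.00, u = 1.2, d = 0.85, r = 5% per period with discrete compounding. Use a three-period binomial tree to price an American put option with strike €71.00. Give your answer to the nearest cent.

Risk-neutral probability p = (1 + 0.05 − 0.85)/(1.2 − 0.85) = 0.2000/0.3500 = 0.5714
Terminal stock prices: S_uuu = 103.7, S_uud = 73.44, S_udd = 52.02, S_ddd = 36.85
Terminal payoffs (K − S): max(-32.68, 0) = 0, max(-2.44, 0) = 0, max(18.98, 0) = 18.98, max(34.15, 0) = 34.15
Node uu (S = 86.4): continuation = 1/1.05·[0.5714·0.0000 + 0.4286·0.0000] = 0.0000; exercise value = 0.0000 ≤ continuation, so V_uu = 0.0000
Node ud (S = 61.2): continuation = 1/1.05·[0.5714·0.0000 + 0.4286·18.9800] = 7.7469; exercise value = 9.8000 > continuation, so V_ud = 9.8000 (exercise)
Node dd (S = 43.35): continuation = 1/1.05·[0.5714·18.9800 + 0.4286·34.1525] = 24.2690; exercise value = 27.6500 > continuation, so V_dd = 27.6500 (exercise)
Node u (S = 72): continuation = 1/1.05·[0.5714·0.0000 + 0.4286·9.8000] = 4.0000; exercise value = 0.0000 ≤ continuation, so V_u = 4.0000
Node d (S = 51): continuation = 1/1.05·[0.5714·9.8000 + 0.4286·27.6500] = 16.6190; exercise value = 20.0000 > continuation, so V_d = 20.0000 (exercise)
Node 0 (S = 60): continuation = 1/1.05·[0.5714·4.0000 + 0.4286·20.0000] = 10.3401; exercise value = 11.0000 > continuation, so V_0 = 11.0000 (exercise)

€11.00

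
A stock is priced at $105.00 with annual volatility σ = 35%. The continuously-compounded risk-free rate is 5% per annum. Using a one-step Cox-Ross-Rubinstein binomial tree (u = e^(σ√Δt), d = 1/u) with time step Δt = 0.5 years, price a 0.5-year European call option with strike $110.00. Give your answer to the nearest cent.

CRR parameters: u = e^(σ√Δt) = e^(0.35·√0.5) = 1.2808, d = 1/u = 0.7808
Per-period rate: rΔt = 0.05·0.5 = 0.025, so R = e^0.025 = 1.0253
Risk-neutral probability p = (e^0.025 − 0.7808)/(1.2808 − 0.7808) = 0.2446/0.5000 = 0.4891
Terminal stock prices: S_u = 134.5, S_d = 81.98
Terminal payoffs (S − K): max(24.48, 0) = 24.48, max(-28.02, 0) = 0
Node 0 (S = 105): V_0 = e^(−0.025)·[0.4891·24.4843 + 0.5109·0.0000] = 11.6789

$11.68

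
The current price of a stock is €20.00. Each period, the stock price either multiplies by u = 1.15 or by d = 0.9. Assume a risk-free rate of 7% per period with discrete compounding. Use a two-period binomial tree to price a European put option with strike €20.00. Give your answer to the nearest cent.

€0.34

Risk-neutral probability p = (1 + 0.07 − 0.9)/(1.15 − 0.9) = 0.1700/0.2500 = 0.6800
Terminal stock prices: S_uu = 26.45, S_ud = 20.7, S_dd = 16.2
Terminal payoffs (K − S): max(-6.45, 0) = 0, max(-0.7, 0) = 0, max(3.8, 0) = 3.8
Node u (S = 23): V_u = 1/1.07·[0.6800·0.0000 + 0.3200·0.0000] = 0.0000
Node d (S = 18): V_d = 1/1.07·[0.6800·0.0000 + 0.3200·3.8000] = 1.1364
Node 0 (S = 20): V_0 = 1/1.07·[0.6800·0.0000 + 0.3200·1.1364] = 0.3399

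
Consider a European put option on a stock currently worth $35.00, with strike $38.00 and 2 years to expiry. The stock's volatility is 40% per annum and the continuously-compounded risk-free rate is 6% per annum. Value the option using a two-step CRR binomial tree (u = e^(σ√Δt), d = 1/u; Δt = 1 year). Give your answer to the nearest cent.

CRR parameters: u = e^(σ√Δt) = e^(0.4·√1) = 1.4918, d = 1/u = 0.6703
Per-period rate: rΔt = 0.06·1 = 0.06, so R = e^0.06 = 1.0618
Risk-neutral probability p = (e^0.06 − 0.6703)/(1.4918 − 0.6703) = 0.3915/0.8215 = 0.4766
Terminal stock prices: S_uu = 77.89, S_ud = 35, S_dd = 15.73
Terminal payoffs (K − S): max(-39.89, 0) = 0, max(3, 0) = 3, max(22.27, 0) = 22.27
Node u (S = 52.21): V_u = e^(−0.06)·[0.4766·0.0000 + 0.5234·3.0000] = 1.4788
Node d (S = 23.46): V_d = e^(−0.06)·[0.4766·3.0000 + 0.5234·22.2735] = 12.3259
Node 0 (S = 35): V_0 = e^(−0.06)·[0.4766·1.4788 + 0.5234·12.3259] = 6.7396

$6.74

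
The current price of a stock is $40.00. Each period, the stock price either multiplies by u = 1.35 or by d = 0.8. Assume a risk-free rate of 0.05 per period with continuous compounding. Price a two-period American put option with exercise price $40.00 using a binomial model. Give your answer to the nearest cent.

Risk-neutral probability p = (e^0.05 − 0.8)/(1.35 − 0.8) = 0.2513/0.5500 = 0.4569
Terminal stock prices: S_uu = 72.9, S_ud = 43.2, S_dd = 25.6
Terminal payoffs (K − S): max(-32.9, 0) = 0, max(-3.2, 0) = 0, max(14.4, 0) = 14.4
Node u (S = 54): continuation = e^(−0.05)·[0.4569·0.0000 + 0.5431·0.0000] = 0.0000; exercise value = 0.0000 ≤ continuation, so V_u = 0.0000
Node d (S = 32): continuation = e^(−0.05)·[0.4569·0.0000 + 0.5431·14.4000] = 7.4398; exercise value = 8.0000 > continuation, so V_d = 8.0000 (exercise)
Node 0 (S = 40): continuation = e^(−0.05)·[0.4569·0.0000 + 0.5431·8.0000] = 4.1332; exercise value = 0.0000 ≤ continuation, so V_0 = 4.1332

$4.13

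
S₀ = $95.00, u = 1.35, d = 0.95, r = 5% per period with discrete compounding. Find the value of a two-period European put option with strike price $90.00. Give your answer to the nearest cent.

Risk-neutral probability p = (1 + 0.05 − 0.95)/(1.35 − 0.95) = 0.1000/0.4000 = 0.2500
Terminal stock prices: S_uu = 173.1, S_ud = 121.8, S_dd = 85.74
Terminal payoffs (K − S): max(-83.14, 0) = 0, max(-31.84, 0) = 0, max(4.263, 0) = 4.263
Node u (S = 128.2): V_u = 1/1.05·[0.2500·0.0000 + 0.7500·0.0000] = 0.0000
Node d (S = 90.25): V_d = 1/1.05·[0.2500·0.0000 + 0.7500·4.2625] = 3.0446
Node 0 (S = 95): V_0 = 1/1.05·[0.2500·0.0000 + 0.7500·3.0446] = 2.1747

$2.17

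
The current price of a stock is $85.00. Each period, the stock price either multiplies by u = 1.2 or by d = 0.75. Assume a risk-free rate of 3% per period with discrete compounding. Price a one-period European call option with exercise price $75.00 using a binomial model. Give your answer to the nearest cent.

Risk-neutral probability p = (1 + 0.03 − 0.75)/(1.2 − 0.75) = 0.2800/0.4500 = 0.6222
Terminal stock prices: S_u = 102, S_d = 63.75
Terminal payoffs (S − K): max(27, 0) = 27, max(-11.25, 0) = 0
Node 0 (S = 85): V_0 = 1/1.03·[0.6222·27.0000 + 0.3778·0.0000] = 16.3107

$16.31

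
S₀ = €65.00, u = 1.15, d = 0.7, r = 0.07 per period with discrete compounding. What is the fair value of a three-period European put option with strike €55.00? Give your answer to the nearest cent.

€1.32

Risk-neutral probability p = (1 + 0.07 − 0.7)/(1.15 − 0.7) = 0.3700/0.4500 = 0.8222
Terminal stock prices: S_uuu = 98.86, S_uud = 60.17, S_udd = 36.63, S_ddd = 22.29
Terminal payoffs (K − S): max(-43.86, 0) = 0, max(-5.174, 0) = 0, max(18.37, 0) = 18.37, max(32.71, 0) = 32.71
Node uu (S = 85.96): V_uu = 1/1.07·[0.8222·0.0000 + 0.1778·0.0000] = 0.0000
Node ud (S = 52.32): V_ud = 1/1.07·[0.8222·0.0000 + 0.1778·18.3725] = 3.0525
Node dd (S = 31.85): V_dd = 1/1.07·[0.8222·18.3725 + 0.1778·32.7050] = 19.5519
Node u (S = 74.75): V_u = 1/1.07·[0.8222·0.0000 + 0.1778·3.0525] = 0.5072
Node d (S = 45.5): V_d = 1/1.07·[0.8222·3.0525 + 0.1778·19.5519] = 5.5942
Node 0 (S = 65): V_0 = 1/1.07·[0.8222·0.5072 + 0.1778·5.5942] = 1.3192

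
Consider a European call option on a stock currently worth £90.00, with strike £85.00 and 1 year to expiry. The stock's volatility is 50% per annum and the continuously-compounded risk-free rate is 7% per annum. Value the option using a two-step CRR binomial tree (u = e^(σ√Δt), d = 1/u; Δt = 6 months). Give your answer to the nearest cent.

£21.72

CRR parameters: u = e^(σ√Δt) = e^(0.5·√0.5) = 1.4241, d = 1/u = 0.7022
Per-period rate: rΔt = 0.07·0.5 = 0.035, so R = e^0.035 = 1.0356
Risk-neutral probability p = (e^0.035 − 0.7022)/(1.4241 − 0.7022) = 0.3334/0.7219 = 0.4619
Terminal stock prices: S_uu = 182.5, S_ud = 90, S_dd = 44.38
Terminal payoffs (S − K): max(97.53, 0) = 97.53, max(5, 0) = 5, max(-40.62, 0) = 0
Node u (S = 128.2): V_u = e^(−0.035)·[0.4619·97.5303 + 0.5381·5.0000] = 46.0943
Node d (S = 63.2): V_d = e^(−0.035)·[0.4619·5.0000 + 0.5381·0.0000] = 2.2299
Node 0 (S = 90): V_0 = e^(−0.035)·[0.4619·46.0943 + 0.5381·2.2299] = 21.7156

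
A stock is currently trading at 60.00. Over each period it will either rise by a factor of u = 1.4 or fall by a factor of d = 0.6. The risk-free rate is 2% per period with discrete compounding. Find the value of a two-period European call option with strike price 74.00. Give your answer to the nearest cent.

Risk-neutral probability p = (1 + 0.02 − 0.6)/(1.4 − 0.6) = 0.4200/0.8000 = 0.5250
Terminal stock prices: S_uu = 117.6, S_ud = 50.4, S_dd = 21.6
Terminal payoffs (S − K): max(43.6, 0) = 43.6, max(-23.6, 0) = 0, max(-52.4, 0) = 0
Node u (S = 84): V_u = 1/1.02·[0.5250·43.6000 + 0.4750·0.0000] = 22.4412
Node d (S = 36): V_d = 1/1.02·[0.5250·0.0000 + 0.4750·0.0000] = 0.0000
Node 0 (S = 60): V_0 = 1/1.02·[0.5250·22.4412 + 0.4750·0.0000] = 11.5506

11.55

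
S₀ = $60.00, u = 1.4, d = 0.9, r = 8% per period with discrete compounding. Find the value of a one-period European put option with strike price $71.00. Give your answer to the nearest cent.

$10.07

Risk-neutral probability p = (1 + 0.08 − 0.9)/(1.4 − 0.9) = 0.1800/0.5000 = 0.3600
Terminal stock prices: S_u = 84, S_d = 54
Terminal payoffs (K − S): max(-13, 0) = 0, max(17, 0) = 17
Node 0 (S = 60): V_0 = 1/1.08·[0.3600·0.0000 + 0.6400·17.0000] = 10.0741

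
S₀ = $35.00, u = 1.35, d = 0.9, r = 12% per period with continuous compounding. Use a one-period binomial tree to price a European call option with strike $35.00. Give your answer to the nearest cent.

$5.49

Risk-neutral probability p = (e^0.12 − 0.9)/(1.35 − 0.9) = 0.2275/0.4500 = 0.5055
Terminal stock prices: S_u = 47.25, S_d = 31.5
Terminal payoffs (S − K): max(12.25, 0) = 12.25, max(-3.5, 0) = 0
Node 0 (S = 35): V_0 = e^(−0.12)·[0.5055·12.2500 + 0.4945·0.0000] = 5.4927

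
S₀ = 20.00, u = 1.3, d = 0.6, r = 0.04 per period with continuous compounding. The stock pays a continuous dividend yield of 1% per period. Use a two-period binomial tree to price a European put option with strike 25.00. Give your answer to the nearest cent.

6.55

Per-period risk-free factor R = e^0.04 = 1.0408; dividend-adjusted growth = e^(0.04−0.01) = 1.0305.
Risk-neutral probability p = (1.0305 − 0.6)/(1.3 − 0.6) = 0.4305/0.7000 = 0.6149
Terminal stock prices: S_uu = 33.8, S_ud = 15.6, S_dd = 7.2
Terminal payoffs (K − S): max(-8.8, 0) = 0, max(9.4, 0) = 9.4, max(17.8, 0) = 17.8
Node u (S = 26): V_u = e^(−0.04)·[0.6149·0.0000 + 0.3851·9.4000] = 3.4777
Node d (S = 12): V_d = e^(−0.04)·[0.6149·9.4000 + 0.3851·17.8000] = 12.1391
Node 0 (S = 20): V_0 = e^(−0.04)·[0.6149·3.4777 + 0.3851·12.1391] = 6.5458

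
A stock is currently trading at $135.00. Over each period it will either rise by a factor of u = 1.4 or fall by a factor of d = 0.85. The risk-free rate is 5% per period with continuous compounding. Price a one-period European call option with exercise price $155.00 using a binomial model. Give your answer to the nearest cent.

Risk-neutral probability p = (e^0.05 − 0.85)/(1.4 − 0.85) = 0.2013/0.5500 = 0.3659
Terminal stock prices: S_u = 189, S_d = 114.8
Terminal payoffs (S − K): max(34, 0) = 34, max(-40.25, 0) = 0
Node 0 (S = 135): V_0 = e^(−0.05)·[0.3659·34.0000 + 0.6341·0.0000] = 11.8354

$11.84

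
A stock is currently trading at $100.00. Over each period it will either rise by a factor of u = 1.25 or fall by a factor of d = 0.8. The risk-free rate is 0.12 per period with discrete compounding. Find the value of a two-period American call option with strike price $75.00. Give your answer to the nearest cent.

$40.94

Risk-neutral probability p = (1 + 0.12 − 0.8)/(1.25 − 0.8) = 0.3200/0.4500 = 0.7111
Terminal stock prices: S_uu = 156.2, S_ud = 100, S_dd = 64
Terminal payoffs (S − K): max(81.25, 0) = 81.25, max(25, 0) = 25, max(-11, 0) = 0
Node u (S = 125): continuation = 1/1.12·[0.7111·81.2500 + 0.2889·25.0000] = 58.0357; exercise value = 50.0000 ≤ continuation, so V_u = 58.0357
Node d (S = 80): continuation = 1/1.12·[0.7111·25.0000 + 0.2889·0.0000] = 15.8730; exercise value = 5.0000 ≤ continuation, so V_d = 15.8730
Node 0 (S = 100): continuation = 1/1.12·[0.7111·58.0357 + 0.2889·15.8730] = 40.9423; exercise value = 25.0000 ≤ continuation, so V_0 = 40.9423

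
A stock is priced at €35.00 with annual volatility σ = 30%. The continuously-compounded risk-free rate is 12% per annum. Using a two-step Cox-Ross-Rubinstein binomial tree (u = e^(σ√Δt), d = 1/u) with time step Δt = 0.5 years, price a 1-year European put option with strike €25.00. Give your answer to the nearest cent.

€0.31

CRR parameters: u = e^(σ√Δt) = e^(0.3·√0.5) = 1.2363, d = 1/u = 0.8089
Per-period rate: rΔt = 0.12·0.5 = 0.06, so R = e^0.06 = 1.0618
Risk-neutral probability p = (e^0.06 − 0.8089)/(1.2363 − 0.8089) = 0.2530/0.4275 = 0.5918
Terminal stock prices: S_uu = 53.5, S_ud = 35, S_dd = 22.9
Terminal payoffs (K − S): max(-28.5, 0) = 0, max(-10, 0) = 0, max(2.101, 0) = 2.101
Node u (S = 43.27): V_u = e^(−0.06)·[0.5918·0.0000 + 0.4082·0.0000] = 0.0000
Node d (S = 28.31): V_d = e^(−0.06)·[0.5918·0.0000 + 0.4082·2.1012] = 0.8077
Node 0 (S = 35): V_0 = e^(−0.06)·[0.5918·0.0000 + 0.4082·0.8077] = 0.3105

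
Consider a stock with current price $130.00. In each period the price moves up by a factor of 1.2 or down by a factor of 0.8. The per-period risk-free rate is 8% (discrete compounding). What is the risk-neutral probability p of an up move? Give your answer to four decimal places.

p = 0.7000

Risk-neutral probability p = (1 + 0.08 − 0.8)/(1.2 − 0.8) = 0.2800/0.4000 = 0.7000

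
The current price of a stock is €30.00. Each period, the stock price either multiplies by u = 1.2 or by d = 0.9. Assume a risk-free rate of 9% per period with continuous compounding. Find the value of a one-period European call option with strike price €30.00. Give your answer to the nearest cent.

€3.55

Risk-neutral probability p = (e^0.09 − 0.9)/(1.2 − 0.9) = 0.1942/0.3000 = 0.6472
Terminal stock prices: S_u = 36, S_d = 27
Terminal payoffs (S − K): max(6, 0) = 6, max(-3, 0) = 0
Node 0 (S = 30): V_0 = e^(−0.09)·[0.6472·6.0000 + 0.3528·0.0000] = 3.5492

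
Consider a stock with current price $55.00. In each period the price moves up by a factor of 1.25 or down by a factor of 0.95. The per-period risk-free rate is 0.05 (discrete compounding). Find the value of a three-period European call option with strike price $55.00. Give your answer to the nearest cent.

$9.50

Risk-neutral probability p = (1 + 0.05 − 0.95)/(1.25 − 0.95) = 0.1000/0.3000 = 0.3333
Terminal stock prices: S_uuu = 107.4, S_uud = 81.64, S_udd = 62.05, S_ddd = 47.16
Terminal payoffs (S − K): max(52.42, 0) = 52.42, max(26.64, 0) = 26.64, max(7.047, 0) = 7.047, max(-7.844, 0) = 0
Node uu (S = 85.94): V_uu = 1/1.05·[0.3333·52.4219 + 0.6667·26.6406] = 33.5565
Node ud (S = 65.31): V_ud = 1/1.05·[0.3333·26.6406 + 0.6667·7.0469] = 12.9315
Node dd (S = 49.64): V_dd = 1/1.05·[0.3333·7.0469 + 0.6667·0.0000] = 2.2371
Node u (S = 68.75): V_u = 1/1.05·[0.3333·33.5565 + 0.6667·12.9315] = 18.8634
Node d (S = 52.25): V_d = 1/1.05·[0.3333·12.9315 + 0.6667·2.2371] = 5.5256
Node 0 (S = 55): V_0 = 1/1.05·[0.3333·18.8634 + 0.6667·5.5256] = 9.4967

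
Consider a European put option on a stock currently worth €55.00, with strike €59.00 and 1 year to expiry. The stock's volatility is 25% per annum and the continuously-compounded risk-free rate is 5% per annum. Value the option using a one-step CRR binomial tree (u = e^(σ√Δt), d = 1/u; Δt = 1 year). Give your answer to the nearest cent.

CRR parameters: u = e^(σ√Δt) = e^(0.25·√1) = 1.2840, d = 1/u = 0.7788
Per-period rate: rΔt = 0.05·1 = 0.05, so R = e^0.05 = 1.0513
Risk-neutral probability p = (e^0.05 − 0.7788)/(1.2840 − 0.7788) = 0.2725/0.5052 = 0.5393
Terminal stock prices: S_u = 70.62, S_d = 42.83
Terminal payoffs (K − S): max(-11.62, 0) = 0, max(16.17, 0) = 16.17
Node 0 (S = 55): V_0 = e^(−0.05)·[0.5393·0.0000 + 0.4607·16.1660] = 7.0843

€7.08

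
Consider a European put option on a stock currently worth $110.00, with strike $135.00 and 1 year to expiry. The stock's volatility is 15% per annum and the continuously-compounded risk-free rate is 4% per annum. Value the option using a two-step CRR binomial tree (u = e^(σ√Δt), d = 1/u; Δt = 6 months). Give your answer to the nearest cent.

CRR parameters: u = e^(σ√Δt) = e^(0.15·√0.5) = 1.1119, d = 1/u = 0.8994
Per-period rate: rΔt = 0.04·0.5 = 0.02, so R = e^0.02 = 1.0202
Risk-neutral probability p = (e^0.02 − 0.8994)/(1.1119 − 0.8994) = 0.1208/0.2125 = 0.5686
Terminal stock prices: S_uu = 136, S_ud = 110, S_dd = 88.97
Terminal payoffs (K − S): max(-0.9942, 0) = 0, max(25, 0) = 25, max(46.03, 0) = 46.03
Node u (S = 122.3): V_u = e^(−0.02)·[0.5686·0.0000 + 0.4314·25.0000] = 10.5724
Node d (S = 98.93): V_d = e^(−0.02)·[0.5686·25.0000 + 0.4314·46.0256] = 33.3966
Node 0 (S = 110): V_0 = e^(−0.02)·[0.5686·10.5724 + 0.4314·33.3966] = 20.0154

$20.02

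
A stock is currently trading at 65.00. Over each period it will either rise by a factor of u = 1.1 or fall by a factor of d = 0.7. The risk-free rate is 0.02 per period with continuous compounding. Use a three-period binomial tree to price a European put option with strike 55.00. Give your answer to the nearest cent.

Risk-neutral probability p = (e^0.02 − 0.7)/(1.1 − 0.7) = 0.3202/0.4000 = 0.8005
Terminal stock prices: S_uuu = 86.52, S_uud = 55.05, S_udd = 35.03, S_ddd = 22.29
Terminal payoffs (K − S): max(-31.52, 0) = 0, max(-0.055, 0) = 0, max(19.97, 0) = 19.97, max(32.71, 0) = 32.71
Node uu (S = 78.65): V_uu = e^(−0.02)·[0.8005·0.0000 + 0.1995·0.0000] = 0.0000
Node ud (S = 50.05): V_ud = e^(−0.02)·[0.8005·0.0000 + 0.1995·19.9650] = 3.9041
Node dd (S = 31.85): V_dd = e^(−0.02)·[0.8005·19.9650 + 0.1995·32.7050] = 22.0609
Node u (S = 71.5): V_u = e^(−0.02)·[0.8005·0.0000 + 0.1995·3.9041] = 0.7634
Node d (S = 45.5): V_d = e^(−0.02)·[0.8005·3.9041 + 0.1995·22.0609] = 7.3773
Node 0 (S = 65): V_0 = e^(−0.02)·[0.8005·0.7634 + 0.1995·7.3773] = 2.0416

2.04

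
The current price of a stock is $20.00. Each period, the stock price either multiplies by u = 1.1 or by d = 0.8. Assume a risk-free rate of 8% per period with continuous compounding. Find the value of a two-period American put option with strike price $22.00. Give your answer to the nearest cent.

$2.00

Risk-neutral probability p = (e^0.08 − 0.8)/(1.1 − 0.8) = 0.2833/0.3000 = 0.9443
Terminal stock prices: S_uu = 24.2, S_ud = 17.6, S_dd = 12.8
Terminal payoffs (K − S): max(-2.2, 0) = 0, max(4.4, 0) = 4.4, max(9.2, 0) = 9.2
Node u (S = 22): continuation = e^(−0.08)·[0.9443·0.0000 + 0.0557·4.4000] = 0.2263; exercise value = 0.0000 ≤ continuation, so V_u = 0.2263
Node d (S = 16): continuation = e^(−0.08)·[0.9443·4.4000 + 0.0557·9.2000] = 4.3086; exercise value = 6.0000 > continuation, so V_d = 6.0000 (exercise)
Node 0 (S = 20): continuation = e^(−0.08)·[0.9443·0.2263 + 0.0557·6.0000] = 0.5058; exercise value = 2.0000 > continuation, so V_0 = 2.0000 (exercise)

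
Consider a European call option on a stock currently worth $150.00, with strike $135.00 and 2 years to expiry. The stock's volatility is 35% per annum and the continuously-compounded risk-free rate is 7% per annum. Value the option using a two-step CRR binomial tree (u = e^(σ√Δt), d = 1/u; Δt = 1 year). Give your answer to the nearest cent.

CRR parameters: u = e^(σ√Δt) = e^(0.35·√1) = 1.4191, d = 1/u = 0.7047
Per-period rate: rΔt = 0.07·1 = 0.07, so R = e^0.07 = 1.0725
Risk-neutral probability p = (e^0.07 − 0.7047)/(1.4191 − 0.7047) = 0.3678/0.7144 = 0.5149
Terminal stock prices: S_uu = 302.1, S_ud = 150, S_dd = 74.49
Terminal payoffs (S − K): max(167.1, 0) = 167.1, max(15, 0) = 15, max(-60.51, 0) = 0
Node u (S = 212.9): V_u = e^(−0.07)·[0.5149·167.0629 + 0.4851·15.0000] = 86.9870
Node d (S = 105.7): V_d = e^(−0.07)·[0.5149·15.0000 + 0.4851·0.0000] = 7.2011
Node 0 (S = 150): V_0 = e^(−0.07)·[0.5149·86.9870 + 0.4851·7.2011] = 45.0172

$45.02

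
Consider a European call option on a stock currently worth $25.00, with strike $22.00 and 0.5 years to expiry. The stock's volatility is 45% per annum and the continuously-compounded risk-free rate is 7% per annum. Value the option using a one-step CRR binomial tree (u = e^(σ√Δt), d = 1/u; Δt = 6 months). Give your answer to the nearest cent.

CRR parameters: u = e^(σ√Δt) = e^(0.45·√0.5) = 1.3746, d = 1/u = 0.7275
Per-period rate: rΔt = 0.07·0.5 = 0.035, so R = e^0.035 = 1.0356
Risk-neutral probability p = (e^0.035 − 0.7275)/(1.3746 − 0.7275) = 0.3082/0.6472 = 0.4762
Terminal stock prices: S_u = 34.37, S_d = 18.19
Terminal payoffs (S − K): max(12.37, 0) = 12.37, max(-3.814, 0) = 0
Node 0 (S = 25): V_0 = e^(−0.035)·[0.4762·12.3662 + 0.5238·0.0000] = 5.6857

$5.69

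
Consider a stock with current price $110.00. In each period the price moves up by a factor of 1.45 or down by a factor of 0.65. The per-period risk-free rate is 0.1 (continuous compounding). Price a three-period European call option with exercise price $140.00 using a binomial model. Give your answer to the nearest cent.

$29.86

Risk-neutral probability p = (e^0.1 − 0.65)/(1.45 − 0.65) = 0.4552/0.8000 = 0.5690
Terminal stock prices: S_uuu = 335.3, S_uud = 150.3, S_udd = 67.39, S_ddd = 30.21
Terminal payoffs (S − K): max(195.3, 0) = 195.3, max(10.33, 0) = 10.33, max(-72.61, 0) = 0, max(-109.8, 0) = 0
Node uu (S = 231.3): V_uu = e^(−0.1)·[0.5690·195.3487 + 0.4310·10.3288] = 104.5978
Node ud (S = 103.7): V_ud = e^(−0.1)·[0.5690·10.3288 + 0.4310·0.0000] = 5.3174
Node dd (S = 46.48): V_dd = e^(−0.1)·[0.5690·0.0000 + 0.4310·0.0000] = 0.0000
Node u (S = 159.5): V_u = e^(−0.1)·[0.5690·104.5978 + 0.4310·5.3174] = 55.9229
Node d (S = 71.5): V_d = e^(−0.1)·[0.5690·5.3174 + 0.4310·0.0000] = 2.7375
Node 0 (S = 110): V_0 = e^(−0.1)·[0.5690·55.9229 + 0.4310·2.7375] = 29.8579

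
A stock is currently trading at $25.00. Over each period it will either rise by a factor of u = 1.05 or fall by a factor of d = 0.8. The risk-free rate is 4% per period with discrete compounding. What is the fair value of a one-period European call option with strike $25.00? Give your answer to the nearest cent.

Risk-neutral probability p = (1 + 0.04 − 0.8)/(1.05 − 0.8) = 0.2400/0.2500 = 0.9600
Terminal stock prices: S_u = 26.25, S_d = 20
Terminal payoffs (S − K): max(1.25, 0) = 1.25, max(-5, 0) = 0
Node 0 (S = 25): V_0 = 1/1.04·[0.9600·1.2500 + 0.0400·0.0000] = 1.1538

$1.15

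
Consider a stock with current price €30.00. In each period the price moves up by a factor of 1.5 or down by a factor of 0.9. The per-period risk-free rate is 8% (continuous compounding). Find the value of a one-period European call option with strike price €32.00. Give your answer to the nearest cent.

Risk-neutral probability p = (e^0.08 − 0.9)/(1.5 − 0.9) = 0.1833/0.6000 = 0.3055
Terminal stock prices: S_u = 45, S_d = 27
Terminal payoffs (S − K): max(13, 0) = 13, max(-5, 0) = 0
Node 0 (S = 30): V_0 = e^(−0.08)·[0.3055·13.0000 + 0.6945·0.0000] = 3.6659

€3.67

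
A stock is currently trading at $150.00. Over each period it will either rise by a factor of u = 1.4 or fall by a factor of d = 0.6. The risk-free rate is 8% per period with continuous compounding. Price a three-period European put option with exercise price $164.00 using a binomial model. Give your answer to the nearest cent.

Risk-neutral probability p = (e^0.08 − 0.6)/(1.4 − 0.6) = 0.4833/0.8000 = 0.6041
Terminal stock prices: S_uuu = 411.6, S_uud = 176.4, S_udd = 75.6, S_ddd = 32.4
Terminal payoffs (K − S): max(-247.6, 0) = 0, max(-12.4, 0) = 0, max(88.4, 0) = 88.4, max(131.6, 0) = 131.6
Node uu (S = 294): V_uu = e^(−0.08)·[0.6041·0.0000 + 0.3959·0.0000] = 0.0000
Node ud (S = 126): V_ud = e^(−0.08)·[0.6041·0.0000 + 0.3959·88.4000] = 32.3061
Node dd (S = 54): V_dd = e^(−0.08)·[0.6041·88.4000 + 0.3959·131.6000] = 97.3911
Node u (S = 210): V_u = e^(−0.08)·[0.6041·0.0000 + 0.3959·32.3061] = 11.8064
Node d (S = 90): V_d = e^(−0.08)·[0.6041·32.3061 + 0.3959·97.3911] = 53.6078
Node 0 (S = 150): V_0 = e^(−0.08)·[0.6041·11.8064 + 0.3959·53.6078] = 26.1752

$26.18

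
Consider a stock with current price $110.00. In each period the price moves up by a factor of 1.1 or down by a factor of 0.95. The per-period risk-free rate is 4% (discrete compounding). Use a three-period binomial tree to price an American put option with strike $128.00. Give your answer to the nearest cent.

Risk-neutral probability p = (1 + 0.04 − 0.95)/(1.1 − 0.95) = 0.0900/0.1500 = 0.6000
Terminal stock prices: S_uuu = 146.4, S_uud = 126.4, S_udd = 109.2, S_ddd = 94.31
Terminal payoffs (K − S): max(-18.41, 0) = 0, max(1.555, 0) = 1.555, max(18.8, 0) = 18.8, max(33.69, 0) = 33.69
Node uu (S = 133.1): continuation = 1/1.04·[0.6000·0.0000 + 0.4000·1.5550] = 0.5981; exercise value = 0.0000 ≤ continuation, so V_uu = 0.5981
Node ud (S = 115): continuation = 1/1.04·[0.6000·1.5550 + 0.4000·18.7975] = 8.1269; exercise value = 13.0500 > continuation, so V_ud = 13.0500 (exercise)
Node dd (S = 99.27): continuation = 1/1.04·[0.6000·18.7975 + 0.4000·33.6888] = 23.8019; exercise value = 28.7250 > continuation, so V_dd = 28.7250 (exercise)
Node u (S = 121): continuation = 1/1.04·[0.6000·0.5981 + 0.4000·13.0500] = 5.3643; exercise value = 7.0000 > continuation, so V_u = 7.0000 (exercise)
Node d (S = 104.5): continuation = 1/1.04·[0.6000·13.0500 + 0.4000·28.7250] = 18.5769; exercise value = 23.5000 > continuation, so V_d = 23.5000 (exercise)
Node 0 (S = 110): continuation = 1/1.04·[0.6000·7.0000 + 0.4000·23.5000] = 13.0769; exercise value = 18.0000 > continuation, so V_0 = 18.0000 (exercise)

$18.00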